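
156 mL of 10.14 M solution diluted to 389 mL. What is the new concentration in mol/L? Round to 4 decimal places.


Dilution: M1*V1 = M2*V2, solve for M2.
M2 = M1*V1 / V2
M2 = 10.14 * 156 / 389
M2 = 1581.84 / 389
M2 = 4.06642674 mol/L, rounded to 4 dp:

4.0664 mol/L


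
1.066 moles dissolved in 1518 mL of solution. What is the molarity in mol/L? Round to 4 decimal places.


Convert volume to liters: V_L = V_mL / 1000.
V_L = 1518 / 1000 = 1.518 L
M = n / V_L = 1.066 / 1.518
M = 0.70223979 mol/L, rounded to 4 dp:

0.7022 mol/L


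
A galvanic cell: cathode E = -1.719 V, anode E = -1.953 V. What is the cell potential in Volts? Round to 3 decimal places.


Standard cell potential: E_cell = E_cathode - E_anode.
E_cell = -1.719 - (-1.953)
E_cell = 0.234 V, rounded to 3 dp:

0.234 V


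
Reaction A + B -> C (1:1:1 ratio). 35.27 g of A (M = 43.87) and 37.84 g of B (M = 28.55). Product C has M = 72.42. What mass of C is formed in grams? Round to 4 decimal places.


Find moles of each reactant; the smaller value is the limiting reagent in a 1:1:1 reaction, so moles_C equals moles of the limiter.
n_A = mass_A / M_A = 35.27 / 43.87 = 0.803966 mol
n_B = mass_B / M_B = 37.84 / 28.55 = 1.325394 mol
Limiting reagent: A (smaller), n_limiting = 0.803966 mol
mass_C = n_limiting * M_C = 0.803966 * 72.42
mass_C = 58.22321772 g, rounded to 4 dp:

58.2232 g


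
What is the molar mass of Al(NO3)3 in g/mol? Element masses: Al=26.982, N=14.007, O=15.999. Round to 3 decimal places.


M = sum(count * atomic_mass) over atoms.
M = 1*26.982 + 3*14.007 + 9*15.999
M = 26.982 + 42.021 + 143.991
M = 212.994 g/mol, rounded to 3 dp:

212.994 g/mol


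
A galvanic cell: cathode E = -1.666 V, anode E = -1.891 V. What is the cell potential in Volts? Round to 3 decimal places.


Standard cell potential: E_cell = E_cathode - E_anode.
E_cell = -1.666 - (-1.891)
E_cell = 0.225 V, rounded to 3 dp:

0.225 V


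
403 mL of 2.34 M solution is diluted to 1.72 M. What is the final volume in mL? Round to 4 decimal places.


Dilution: M1*V1 = M2*V2, solve for V2.
V2 = M1*V1 / M2
V2 = 2.34 * 403 / 1.72
V2 = 943.02 / 1.72
V2 = 548.26744186 mL, rounded to 4 dp:

548.2674 mL


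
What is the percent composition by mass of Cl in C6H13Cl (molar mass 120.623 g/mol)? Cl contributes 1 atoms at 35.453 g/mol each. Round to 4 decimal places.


pct = 100 * (n_elem * M_elem) / M_total
mass_contribution = 1 * 35.453 = 35.453 g/mol
pct = 100 * 35.453 / 120.623
pct = 29.3915754 %, rounded to 4 dp:

29.3916 %


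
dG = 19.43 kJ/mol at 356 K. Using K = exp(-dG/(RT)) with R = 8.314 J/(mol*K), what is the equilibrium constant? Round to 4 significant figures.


dG is in kJ/mol; multiply by 1000 to match R in J/(mol*K).
RT = 8.314 * 356 = 2959.784 J/mol
exponent = -dG*1000 / (RT) = -(19.43*1000) / 2959.784 = -6.56466823
K = exp(-6.56466823)
K = 0.0014092914, rounded to 4 significant figures:

0.001409


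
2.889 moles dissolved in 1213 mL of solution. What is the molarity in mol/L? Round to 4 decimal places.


Convert volume to liters: V_L = V_mL / 1000.
V_L = 1213 / 1000 = 1.213 L
M = n / V_L = 2.889 / 1.213
M = 2.38169827 mol/L, rounded to 4 dp:

2.3817 mol/L


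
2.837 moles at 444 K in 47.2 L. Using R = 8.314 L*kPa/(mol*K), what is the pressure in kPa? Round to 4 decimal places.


PV = nRT, solve for P = nRT / V.
nRT = 2.837 * 8.314 * 444 = 10472.5472
P = 10472.5472 / 47.2
P = 221.876 kPa, rounded to 4 dp:

221.8760 kPa


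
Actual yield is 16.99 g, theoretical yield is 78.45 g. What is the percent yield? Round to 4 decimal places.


% yield = 100 * actual / theoretical
% yield = 100 * 16.99 / 78.45
% yield = 21.65710644 %, rounded to 4 dp:

21.6571 %


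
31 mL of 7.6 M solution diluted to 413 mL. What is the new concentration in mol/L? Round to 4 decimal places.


Dilution: M1*V1 = M2*V2, solve for M2.
M2 = M1*V1 / V2
M2 = 7.6 * 31 / 413
M2 = 235.6 / 413
M2 = 0.57046005 mol/L, rounded to 4 dp:

0.5705 mol/L


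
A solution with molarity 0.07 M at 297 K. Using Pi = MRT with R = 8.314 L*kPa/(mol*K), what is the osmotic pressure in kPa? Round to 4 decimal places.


Osmotic pressure (van't Hoff): Pi = M*R*T.
RT = 8.314 * 297 = 2469.258
Pi = 0.07 * 2469.258
Pi = 172.84806 kPa, rounded to 4 dp:

172.8481 kPa


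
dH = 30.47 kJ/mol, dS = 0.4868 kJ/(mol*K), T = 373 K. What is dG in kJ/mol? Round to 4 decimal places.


Gibbs: dG = dH - T*dS (consistent units, dS already in kJ/(mol*K)).
T*dS = 373 * 0.4868 = 181.5764
dG = 30.47 - (181.5764)
dG = -151.1064 kJ/mol, rounded to 4 dp:

-151.1064 kJ/mol


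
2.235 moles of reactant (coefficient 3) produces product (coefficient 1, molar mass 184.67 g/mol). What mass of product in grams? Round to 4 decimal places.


Use the coefficient ratio to convert reactant moles to product moles, then multiply by the product's molar mass.
moles_P = moles_R * (coeff_P / coeff_R) = 2.235 * (1/3) = 0.745
mass_P = moles_P * M_P = 0.745 * 184.67
mass_P = 137.57915 g, rounded to 4 dp:

137.5792 g


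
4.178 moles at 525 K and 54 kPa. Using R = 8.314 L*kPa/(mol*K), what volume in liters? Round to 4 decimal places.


PV = nRT, solve for V = nRT / P.
nRT = 4.178 * 8.314 * 525 = 18236.3433
V = 18236.3433 / 54
V = 337.71006111 L, rounded to 4 dp:

337.7101 L


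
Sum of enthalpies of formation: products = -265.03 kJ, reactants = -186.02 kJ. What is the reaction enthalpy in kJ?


dH_rxn = sum(dH_f products) - sum(dH_f reactants)
dH_rxn = -265.03 - (-186.02)
dH_rxn = -79.01 kJ:

-79.01 kJ


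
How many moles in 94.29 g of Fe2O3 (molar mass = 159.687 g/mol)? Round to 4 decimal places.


n = mass / M
n = 94.29 / 159.687
n = 0.5904676 mol, rounded to 4 dp:

0.5905 mol


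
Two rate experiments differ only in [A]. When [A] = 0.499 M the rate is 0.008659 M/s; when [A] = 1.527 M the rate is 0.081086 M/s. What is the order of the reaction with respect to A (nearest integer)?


Rate is proportional to [A]^n, so rate2/rate1 = ([A]2/[A]1)^n. Take logs to solve for n.
rate2/rate1 = 0.081086 / 0.008659 = 9.3644
[A]2/[A]1 = 1.527 / 0.499 = 3.0601
n = ln(9.3644) / ln(3.0601) = 2.0
Nearest integer order:

2


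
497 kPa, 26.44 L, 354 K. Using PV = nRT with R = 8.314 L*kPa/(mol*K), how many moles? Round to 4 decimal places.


PV = nRT, solve for n = PV / (RT).
PV = 497 * 26.44 = 13140.68
RT = 8.314 * 354 = 2943.156
n = 13140.68 / 2943.156
n = 4.46482619 mol, rounded to 4 dp:

4.4648 mol


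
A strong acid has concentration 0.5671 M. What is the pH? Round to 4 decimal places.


A strong acid dissociates completely, so [H+] equals the given concentration.
pH = -log10([H+]) = -log10(0.5671)
pH = 0.24634035, rounded to 4 dp:

0.2463


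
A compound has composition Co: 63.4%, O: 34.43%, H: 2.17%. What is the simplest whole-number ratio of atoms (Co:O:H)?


Assume 100 g of compound, divide each mass% by atomic mass to get moles, then normalize by the smallest to get a raw atom ratio.
Moles per 100 g: Co: 63.4/58.933 = 1.0758, O: 34.43/15.999 = 2.152, H: 2.17/1.008 = 2.1528
Raw ratio (divide by min = 1.0758): Co: 1.0, O: 2.0, H: 2.001
Multiply by 1 to clear fractions: Co: 1.0 ~= 1, O: 2.0 ~= 2, H: 2.001 ~= 2
Reduce by GCD to get the simplest whole-number ratio:

1:2:2


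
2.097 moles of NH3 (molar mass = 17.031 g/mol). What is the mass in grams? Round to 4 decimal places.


mass = n * M
mass = 2.097 * 17.031
mass = 35.714007 g, rounded to 4 dp:

35.7140 g


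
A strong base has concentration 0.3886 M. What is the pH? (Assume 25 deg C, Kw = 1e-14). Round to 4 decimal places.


A strong base dissociates completely, so [OH-] equals the given concentration.
pOH = -log10([OH-]) = -log10(0.3886) = 0.410497
pH = 14 - pOH = 14 - 0.410497
pH = 13.589503, rounded to 4 dp:

13.5895


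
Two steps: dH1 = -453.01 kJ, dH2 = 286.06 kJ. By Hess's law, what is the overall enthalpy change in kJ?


Hess's law: enthalpy is a state function, so add the step enthalpies.
dH_total = dH1 + dH2 = -453.01 + (286.06)
dH_total = -166.95 kJ:

-166.95 kJ


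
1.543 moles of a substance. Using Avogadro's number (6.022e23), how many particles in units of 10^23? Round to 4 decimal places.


N = n * NA, then divide by 1e23 for the requested units.
N / 1e23 = n * 6.022
N / 1e23 = 1.543 * 6.022
N / 1e23 = 9.291946, rounded to 4 dp:

9.2919


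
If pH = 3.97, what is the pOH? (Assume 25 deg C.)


At 25 deg C, pH + pOH = 14.
pOH = 14 - pH = 14 - 3.97
pOH = 10.03:

10.03


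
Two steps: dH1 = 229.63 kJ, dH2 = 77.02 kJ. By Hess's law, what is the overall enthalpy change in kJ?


Hess's law: enthalpy is a state function, so add the step enthalpies.
dH_total = dH1 + dH2 = 229.63 + (77.02)
dH_total = 306.65 kJ:

306.65 kJ


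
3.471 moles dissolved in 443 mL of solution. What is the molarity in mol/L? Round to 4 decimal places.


Convert volume to liters: V_L = V_mL / 1000.
V_L = 443 / 1000 = 0.443 L
M = n / V_L = 3.471 / 0.443
M = 7.83521445 mol/L, rounded to 4 dp:

7.8352 mol/L


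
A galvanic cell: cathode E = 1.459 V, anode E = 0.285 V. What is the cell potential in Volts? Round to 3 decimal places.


Standard cell potential: E_cell = E_cathode - E_anode.
E_cell = 1.459 - (0.285)
E_cell = 1.174 V, rounded to 3 dp:

1.174 V


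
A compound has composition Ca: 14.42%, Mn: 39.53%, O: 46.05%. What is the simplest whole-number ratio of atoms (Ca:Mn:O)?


Assume 100 g of compound, divide each mass% by atomic mass to get moles, then normalize by the smallest to get a raw atom ratio.
Moles per 100 g: Ca: 14.42/40.078 = 0.3598, Mn: 39.53/54.938 = 0.7195, O: 46.05/15.999 = 2.8783
Raw ratio (divide by min = 0.3598): Ca: 1.0, Mn: 2.0, O: 8.0
Multiply by 1 to clear fractions: Ca: 1.0 ~= 1, Mn: 2.0 ~= 2, O: 8.0 ~= 8
Reduce by GCD to get the simplest whole-number ratio:

1:2:8


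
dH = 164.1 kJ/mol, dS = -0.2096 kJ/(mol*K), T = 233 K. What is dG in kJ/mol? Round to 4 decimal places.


Gibbs: dG = dH - T*dS (consistent units, dS already in kJ/(mol*K)).
T*dS = 233 * -0.2096 = -48.8368
dG = 164.1 - (-48.8368)
dG = 212.9368 kJ/mol, rounded to 4 dp:

212.9368 kJ/mol


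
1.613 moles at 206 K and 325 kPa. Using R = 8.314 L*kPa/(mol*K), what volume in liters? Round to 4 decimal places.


PV = nRT, solve for V = nRT / P.
nRT = 1.613 * 8.314 * 206 = 2762.5593
V = 2762.5593 / 325
V = 8.50018246 L, rounded to 4 dp:

8.5002 L


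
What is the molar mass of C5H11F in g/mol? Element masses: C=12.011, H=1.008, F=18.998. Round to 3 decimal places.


M = sum(count * atomic_mass) over atoms.
M = 5*12.011 + 11*1.008 + 1*18.998
M = 60.055 + 11.088 + 18.998
M = 90.141 g/mol, rounded to 3 dp:

90.141 g/mol


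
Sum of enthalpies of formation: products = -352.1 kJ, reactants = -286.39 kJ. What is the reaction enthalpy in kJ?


dH_rxn = sum(dH_f products) - sum(dH_f reactants)
dH_rxn = -352.1 - (-286.39)
dH_rxn = -65.71 kJ:

-65.71 kJ


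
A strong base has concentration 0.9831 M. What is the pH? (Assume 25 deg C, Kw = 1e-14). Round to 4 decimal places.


A strong base dissociates completely, so [OH-] equals the given concentration.
pOH = -log10([OH-]) = -log10(0.9831) = 0.007402
pH = 14 - pOH = 14 - 0.007402
pH = 13.992598, rounded to 4 dp:

13.9926


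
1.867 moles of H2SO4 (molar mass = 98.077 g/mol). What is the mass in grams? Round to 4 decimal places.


mass = n * M
mass = 1.867 * 98.077
mass = 183.109759 g, rounded to 4 dp:

183.1098 g


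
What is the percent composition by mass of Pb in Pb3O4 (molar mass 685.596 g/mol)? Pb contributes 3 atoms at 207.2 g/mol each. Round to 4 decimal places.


pct = 100 * (n_elem * M_elem) / M_total
mass_contribution = 3 * 207.2 = 621.6 g/mol
pct = 100 * 621.6 / 685.596
pct = 90.66563982 %, rounded to 4 dp:

90.6656 %


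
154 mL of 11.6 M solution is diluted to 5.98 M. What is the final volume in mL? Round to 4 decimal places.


Dilution: M1*V1 = M2*V2, solve for V2.
V2 = M1*V1 / M2
V2 = 11.6 * 154 / 5.98
V2 = 1786.4 / 5.98
V2 = 298.72909699 mL, rounded to 4 dp:

298.7291 mL


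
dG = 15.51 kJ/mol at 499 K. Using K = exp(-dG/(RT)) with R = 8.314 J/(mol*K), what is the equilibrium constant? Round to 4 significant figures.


dG is in kJ/mol; multiply by 1000 to match R in J/(mol*K).
RT = 8.314 * 499 = 4148.686 J/mol
exponent = -dG*1000 / (RT) = -(15.51*1000) / 4148.686 = -3.73853312
K = exp(-3.73853312)
K = 0.023788973, rounded to 4 significant figures:

0.02379


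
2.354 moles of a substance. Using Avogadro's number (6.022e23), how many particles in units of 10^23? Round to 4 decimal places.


N = n * NA, then divide by 1e23 for the requested units.
N / 1e23 = n * 6.022
N / 1e23 = 2.354 * 6.022
N / 1e23 = 14.175788, rounded to 4 dp:

14.1758


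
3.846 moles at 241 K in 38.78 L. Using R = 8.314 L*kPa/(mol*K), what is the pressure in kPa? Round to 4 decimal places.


PV = nRT, solve for P = nRT / V.
nRT = 3.846 * 8.314 * 241 = 7706.1302
P = 7706.1302 / 38.78
P = 198.71403301 kPa, rounded to 4 dp:

198.7140 kPa


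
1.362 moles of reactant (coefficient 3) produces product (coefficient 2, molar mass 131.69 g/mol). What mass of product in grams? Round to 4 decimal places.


Use the coefficient ratio to convert reactant moles to product moles, then multiply by the product's molar mass.
moles_P = moles_R * (coeff_P / coeff_R) = 1.362 * (2/3) = 0.908
mass_P = moles_P * M_P = 0.908 * 131.69
mass_P = 119.57452 g, rounded to 4 dp:

119.5745 g


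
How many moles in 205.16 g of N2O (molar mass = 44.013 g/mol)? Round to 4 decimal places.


n = mass / M
n = 205.16 / 44.013
n = 4.66135006 mol, rounded to 4 dp:

4.6614 mol


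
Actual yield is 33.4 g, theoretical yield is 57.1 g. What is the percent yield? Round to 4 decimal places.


% yield = 100 * actual / theoretical
% yield = 100 * 33.4 / 57.1
% yield = 58.4938704 %, rounded to 4 dp:

58.4939 %


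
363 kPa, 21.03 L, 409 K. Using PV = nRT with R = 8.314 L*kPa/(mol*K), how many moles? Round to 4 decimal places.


PV = nRT, solve for n = PV / (RT).
PV = 363 * 21.03 = 7633.89
RT = 8.314 * 409 = 3400.426
n = 7633.89 / 3400.426
n = 2.24498048 mol, rounded to 4 dp:

2.2450 mol


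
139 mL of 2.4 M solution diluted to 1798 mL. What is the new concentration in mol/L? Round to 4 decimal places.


Dilution: M1*V1 = M2*V2, solve for M2.
M2 = M1*V1 / V2
M2 = 2.4 * 139 / 1798
M2 = 333.6 / 1798
M2 = 0.18553949 mol/L, rounded to 4 dp:

0.1855 mol/L


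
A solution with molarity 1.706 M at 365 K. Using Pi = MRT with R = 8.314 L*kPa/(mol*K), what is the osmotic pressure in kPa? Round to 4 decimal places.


Osmotic pressure (van't Hoff): Pi = M*R*T.
RT = 8.314 * 365 = 3034.61
Pi = 1.706 * 3034.61
Pi = 5177.04466 kPa, rounded to 4 dp:

5177.0447 kPa


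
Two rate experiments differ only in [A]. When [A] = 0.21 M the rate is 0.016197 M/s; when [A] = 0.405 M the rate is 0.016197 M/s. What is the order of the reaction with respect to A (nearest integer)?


Rate is proportional to [A]^n, so rate2/rate1 = ([A]2/[A]1)^n. Take logs to solve for n.
rate2/rate1 = 0.016197 / 0.016197 = 1.0
[A]2/[A]1 = 0.405 / 0.21 = 1.9286
n = ln(1.0) / ln(1.9286) = 0.0
Nearest integer order:

0


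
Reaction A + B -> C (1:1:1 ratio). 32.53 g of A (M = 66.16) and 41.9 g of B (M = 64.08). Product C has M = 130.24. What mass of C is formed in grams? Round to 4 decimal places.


Find moles of each reactant; the smaller value is the limiting reagent in a 1:1:1 reaction, so moles_C equals moles of the limiter.
n_A = mass_A / M_A = 32.53 / 66.16 = 0.491687 mol
n_B = mass_B / M_B = 41.9 / 64.08 = 0.65387 mol
Limiting reagent: A (smaller), n_limiting = 0.491687 mol
mass_C = n_limiting * M_C = 0.491687 * 130.24
mass_C = 64.03731488 g, rounded to 4 dp:

64.0373 g


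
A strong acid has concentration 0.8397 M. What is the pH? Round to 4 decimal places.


A strong acid dissociates completely, so [H+] equals the given concentration.
pH = -log10([H+]) = -log10(0.8397)
pH = 0.07587585, rounded to 4 dp:

0.0759


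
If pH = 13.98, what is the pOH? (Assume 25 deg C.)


At 25 deg C, pH + pOH = 14.
pOH = 14 - pH = 14 - 13.98
pOH = 0.02:

0.02


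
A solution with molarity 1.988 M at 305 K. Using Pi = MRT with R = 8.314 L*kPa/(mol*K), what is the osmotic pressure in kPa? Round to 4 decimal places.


Osmotic pressure (van't Hoff): Pi = M*R*T.
RT = 8.314 * 305 = 2535.77
Pi = 1.988 * 2535.77
Pi = 5041.11076 kPa, rounded to 4 dp:

5041.1108 kPa


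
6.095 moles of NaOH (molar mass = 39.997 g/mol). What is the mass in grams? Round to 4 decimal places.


mass = n * M
mass = 6.095 * 39.997
mass = 243.781715 g, rounded to 4 dp:

243.7817 g


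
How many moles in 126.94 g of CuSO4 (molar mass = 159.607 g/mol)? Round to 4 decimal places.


n = mass / M
n = 126.94 / 159.607
n = 0.79532853 mol, rounded to 4 dp:

0.7953 mol


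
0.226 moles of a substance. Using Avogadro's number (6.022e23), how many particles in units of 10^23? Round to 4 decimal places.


N = n * NA, then divide by 1e23 for the requested units.
N / 1e23 = n * 6.022
N / 1e23 = 0.226 * 6.022
N / 1e23 = 1.360972, rounded to 4 dp:

1.3610


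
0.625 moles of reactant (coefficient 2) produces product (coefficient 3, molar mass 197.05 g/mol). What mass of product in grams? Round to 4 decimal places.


Use the coefficient ratio to convert reactant moles to product moles, then multiply by the product's molar mass.
moles_P = moles_R * (coeff_P / coeff_R) = 0.625 * (3/2) = 0.9375
mass_P = moles_P * M_P = 0.9375 * 197.05
mass_P = 184.734375 g, rounded to 4 dp:

184.7344 g


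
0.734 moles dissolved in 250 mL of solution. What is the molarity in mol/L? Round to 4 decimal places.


Convert volume to liters: V_L = V_mL / 1000.
V_L = 250 / 1000 = 0.25 L
M = n / V_L = 0.734 / 0.25
M = 2.936 mol/L, rounded to 4 dp:

2.9360 mol/L


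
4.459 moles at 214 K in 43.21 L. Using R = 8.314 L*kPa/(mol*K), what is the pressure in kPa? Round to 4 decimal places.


PV = nRT, solve for P = nRT / V.
nRT = 4.459 * 8.314 * 214 = 7933.435
P = 7933.435 / 43.21
P = 183.60182828 kPa, rounded to 4 dp:

183.6018 kPa


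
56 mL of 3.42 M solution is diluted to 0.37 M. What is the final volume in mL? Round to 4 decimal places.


Dilution: M1*V1 = M2*V2, solve for V2.
V2 = M1*V1 / M2
V2 = 3.42 * 56 / 0.37
V2 = 191.52 / 0.37
V2 = 517.62162162 mL, rounded to 4 dp:

517.6216 mL


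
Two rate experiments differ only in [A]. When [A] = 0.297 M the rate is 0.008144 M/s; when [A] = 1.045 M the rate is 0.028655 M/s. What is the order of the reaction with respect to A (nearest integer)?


Rate is proportional to [A]^n, so rate2/rate1 = ([A]2/[A]1)^n. Take logs to solve for n.
rate2/rate1 = 0.028655 / 0.008144 = 3.5185
[A]2/[A]1 = 1.045 / 0.297 = 3.5185
n = ln(3.5185) / ln(3.5185) = 1.0
Nearest integer order:

1


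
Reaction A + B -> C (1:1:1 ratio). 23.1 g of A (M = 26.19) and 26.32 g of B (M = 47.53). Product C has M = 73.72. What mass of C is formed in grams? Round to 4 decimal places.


Find moles of each reactant; the smaller value is the limiting reagent in a 1:1:1 reaction, so moles_C equals moles of the limiter.
n_A = mass_A / M_A = 23.1 / 26.19 = 0.882016 mol
n_B = mass_B / M_B = 26.32 / 47.53 = 0.553756 mol
Limiting reagent: B (smaller), n_limiting = 0.553756 mol
mass_C = n_limiting * M_C = 0.553756 * 73.72
mass_C = 40.82289232 g, rounded to 4 dp:

40.8229 g


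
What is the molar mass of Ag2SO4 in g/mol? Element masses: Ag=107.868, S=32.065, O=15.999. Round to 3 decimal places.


M = sum(count * atomic_mass) over atoms.
M = 2*107.868 + 1*32.065 + 4*15.999
M = 215.736 + 32.065 + 63.996
M = 311.797 g/mol, rounded to 3 dp:

311.797 g/mol


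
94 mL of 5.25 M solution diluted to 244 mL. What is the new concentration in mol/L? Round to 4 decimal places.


Dilution: M1*V1 = M2*V2, solve for M2.
M2 = M1*V1 / V2
M2 = 5.25 * 94 / 244
M2 = 493.5 / 244
M2 = 2.02254098 mol/L, rounded to 4 dp:

2.0225 mol/L


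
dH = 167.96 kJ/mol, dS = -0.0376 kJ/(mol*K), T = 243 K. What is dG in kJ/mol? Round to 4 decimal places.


Gibbs: dG = dH - T*dS (consistent units, dS already in kJ/(mol*K)).
T*dS = 243 * -0.0376 = -9.1368
dG = 167.96 - (-9.1368)
dG = 177.0968 kJ/mol, rounded to 4 dp:

177.0968 kJ/mol


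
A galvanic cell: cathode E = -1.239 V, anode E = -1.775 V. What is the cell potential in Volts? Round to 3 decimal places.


Standard cell potential: E_cell = E_cathode - E_anode.
E_cell = -1.239 - (-1.775)
E_cell = 0.536 V, rounded to 3 dp:

0.536 V


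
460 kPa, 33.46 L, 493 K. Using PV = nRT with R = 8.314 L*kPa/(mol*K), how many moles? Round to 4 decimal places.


PV = nRT, solve for n = PV / (RT).
PV = 460 * 33.46 = 15391.6
RT = 8.314 * 493 = 4098.802
n = 15391.6 / 4098.802
n = 3.75514602 mol, rounded to 4 dp:

3.7551 mol


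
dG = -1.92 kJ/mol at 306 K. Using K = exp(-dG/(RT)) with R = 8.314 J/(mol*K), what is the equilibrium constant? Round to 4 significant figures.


dG is in kJ/mol; multiply by 1000 to match R in J/(mol*K).
RT = 8.314 * 306 = 2544.084 J/mol
exponent = -dG*1000 / (RT) = -(-1.92*1000) / 2544.084 = 0.75469206
K = exp(0.75469206)
K = 2.1269564, rounded to 4 significant figures:

2.127


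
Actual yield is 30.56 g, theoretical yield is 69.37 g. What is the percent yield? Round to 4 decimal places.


% yield = 100 * actual / theoretical
% yield = 100 * 30.56 / 69.37
% yield = 44.05362549 %, rounded to 4 dp:

44.0536 %


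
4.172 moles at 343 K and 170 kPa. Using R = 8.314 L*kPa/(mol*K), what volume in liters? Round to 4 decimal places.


PV = nRT, solve for V = nRT / P.
nRT = 4.172 * 8.314 * 343 = 11897.3007
V = 11897.3007 / 170
V = 69.98412176 L, rounded to 4 dp:

69.9841 L


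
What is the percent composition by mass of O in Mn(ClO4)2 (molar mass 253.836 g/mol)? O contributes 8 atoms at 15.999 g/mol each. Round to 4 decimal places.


pct = 100 * (n_elem * M_elem) / M_total
mass_contribution = 8 * 15.999 = 127.992 g/mol
pct = 100 * 127.992 / 253.836
pct = 50.42310783 %, rounded to 4 dp:

50.4231 %


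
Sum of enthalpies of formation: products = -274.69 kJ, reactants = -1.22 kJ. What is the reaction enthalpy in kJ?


dH_rxn = sum(dH_f products) - sum(dH_f reactants)
dH_rxn = -274.69 - (-1.22)
dH_rxn = -273.47 kJ:

-273.47 kJ


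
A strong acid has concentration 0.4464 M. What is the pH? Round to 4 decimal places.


A strong acid dissociates completely, so [H+] equals the given concentration.
pH = -log10([H+]) = -log10(0.4464)
pH = 0.35027581, rounded to 4 dp:

0.3503


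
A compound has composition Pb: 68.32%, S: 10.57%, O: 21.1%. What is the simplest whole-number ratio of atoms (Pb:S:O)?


Assume 100 g of compound, divide each mass% by atomic mass to get moles, then normalize by the smallest to get a raw atom ratio.
Moles per 100 g: Pb: 68.32/207.2 = 0.3297, S: 10.57/32.065 = 0.3296, O: 21.1/15.999 = 1.3188
Raw ratio (divide by min = 0.3296): Pb: 1.0, S: 1.0, O: 4.001
Multiply by 1 to clear fractions: Pb: 1.0 ~= 1, S: 1.0 ~= 1, O: 4.001 ~= 4
Reduce by GCD to get the simplest whole-number ratio:

1:1:4


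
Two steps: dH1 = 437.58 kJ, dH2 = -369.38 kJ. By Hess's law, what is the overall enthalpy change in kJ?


Hess's law: enthalpy is a state function, so add the step enthalpies.
dH_total = dH1 + dH2 = 437.58 + (-369.38)
dH_total = 68.2 kJ:

68.20 kJ


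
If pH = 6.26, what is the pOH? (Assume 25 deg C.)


At 25 deg C, pH + pOH = 14.
pOH = 14 - pH = 14 - 6.26
pOH = 7.74:

7.74


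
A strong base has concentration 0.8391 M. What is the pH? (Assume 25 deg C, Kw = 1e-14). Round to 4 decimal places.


A strong base dissociates completely, so [OH-] equals the given concentration.
pOH = -log10([OH-]) = -log10(0.8391) = 0.076186
pH = 14 - pOH = 14 - 0.076186
pH = 13.923814, rounded to 4 dp:

13.9238


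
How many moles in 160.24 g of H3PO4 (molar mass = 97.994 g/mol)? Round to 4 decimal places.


n = mass / M
n = 160.24 / 97.994
n = 1.63520216 mol, rounded to 4 dp:

1.6352 mol


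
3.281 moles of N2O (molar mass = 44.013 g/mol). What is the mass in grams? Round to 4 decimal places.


mass = n * M
mass = 3.281 * 44.013
mass = 144.406653 g, rounded to 4 dp:

144.4067 g


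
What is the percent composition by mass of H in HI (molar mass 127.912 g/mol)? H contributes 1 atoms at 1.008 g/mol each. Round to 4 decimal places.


pct = 100 * (n_elem * M_elem) / M_total
mass_contribution = 1 * 1.008 = 1.008 g/mol
pct = 100 * 1.008 / 127.912
pct = 0.78804178 %, rounded to 4 dp:

0.7880 %


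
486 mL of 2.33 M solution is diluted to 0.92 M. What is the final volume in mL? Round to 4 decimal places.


Dilution: M1*V1 = M2*V2, solve for V2.
V2 = M1*V1 / M2
V2 = 2.33 * 486 / 0.92
V2 = 1132.38 / 0.92
V2 = 1230.84782609 mL, rounded to 4 dp:

1230.8478 mL


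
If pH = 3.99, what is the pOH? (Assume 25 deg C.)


At 25 deg C, pH + pOH = 14.
pOH = 14 - pH = 14 - 3.99
pOH = 10.01:

10.01


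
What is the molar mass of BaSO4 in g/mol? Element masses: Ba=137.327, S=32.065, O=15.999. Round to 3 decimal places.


M = sum(count * atomic_mass) over atoms.
M = 1*137.327 + 1*32.065 + 4*15.999
M = 137.327 + 32.065 + 63.996
M = 233.388 g/mol, rounded to 3 dp:

233.388 g/mol


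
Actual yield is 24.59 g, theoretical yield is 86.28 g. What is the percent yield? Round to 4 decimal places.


% yield = 100 * actual / theoretical
% yield = 100 * 24.59 / 86.28
% yield = 28.5002318 %, rounded to 4 dp:

28.5002 %


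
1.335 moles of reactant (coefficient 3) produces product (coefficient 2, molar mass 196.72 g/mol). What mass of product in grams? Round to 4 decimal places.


Use the coefficient ratio to convert reactant moles to product moles, then multiply by the product's molar mass.
moles_P = moles_R * (coeff_P / coeff_R) = 1.335 * (2/3) = 0.89
mass_P = moles_P * M_P = 0.89 * 196.72
mass_P = 175.0808 g, rounded to 4 dp:

175.0808 g


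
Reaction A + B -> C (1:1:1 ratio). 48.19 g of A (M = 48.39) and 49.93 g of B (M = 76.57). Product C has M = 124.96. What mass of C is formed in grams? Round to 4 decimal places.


Find moles of each reactant; the smaller value is the limiting reagent in a 1:1:1 reaction, so moles_C equals moles of the limiter.
n_A = mass_A / M_A = 48.19 / 48.39 = 0.995867 mol
n_B = mass_B / M_B = 49.93 / 76.57 = 0.652083 mol
Limiting reagent: B (smaller), n_limiting = 0.652083 mol
mass_C = n_limiting * M_C = 0.652083 * 124.96
mass_C = 81.48429168 g, rounded to 4 dp:

81.4843 g


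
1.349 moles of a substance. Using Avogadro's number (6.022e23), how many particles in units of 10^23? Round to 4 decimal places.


N = n * NA, then divide by 1e23 for the requested units.
N / 1e23 = n * 6.022
N / 1e23 = 1.349 * 6.022
N / 1e23 = 8.123678, rounded to 4 dp:

8.1237


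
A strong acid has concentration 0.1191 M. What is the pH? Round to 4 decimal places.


A strong acid dissociates completely, so [H+] equals the given concentration.
pH = -log10([H+]) = -log10(0.1191)
pH = 0.92408824, rounded to 4 dp:

0.9241


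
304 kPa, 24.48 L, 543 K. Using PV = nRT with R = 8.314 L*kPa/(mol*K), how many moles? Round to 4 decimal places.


PV = nRT, solve for n = PV / (RT).
PV = 304 * 24.48 = 7441.92
RT = 8.314 * 543 = 4514.502
n = 7441.92 / 4514.502
n = 1.6484476 mol, rounded to 4 dp:

1.6484 mol


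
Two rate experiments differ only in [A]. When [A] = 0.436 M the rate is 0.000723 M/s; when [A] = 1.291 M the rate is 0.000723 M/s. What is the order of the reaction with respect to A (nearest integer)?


Rate is proportional to [A]^n, so rate2/rate1 = ([A]2/[A]1)^n. Take logs to solve for n.
rate2/rate1 = 0.000723 / 0.000723 = 1.0
[A]2/[A]1 = 1.291 / 0.436 = 2.961
n = ln(1.0) / ln(2.961) = 0.0
Nearest integer order:

0


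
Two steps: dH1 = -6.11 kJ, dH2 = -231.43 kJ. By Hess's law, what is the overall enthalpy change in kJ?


Hess's law: enthalpy is a state function, so add the step enthalpies.
dH_total = dH1 + dH2 = -6.11 + (-231.43)
dH_total = -237.54 kJ:

-237.54 kJ


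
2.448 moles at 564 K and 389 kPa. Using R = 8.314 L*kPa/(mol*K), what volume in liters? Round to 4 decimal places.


PV = nRT, solve for V = nRT / P.
nRT = 2.448 * 8.314 * 564 = 11478.907
V = 11478.907 / 389
V = 29.50875835 L, rounded to 4 dp:

29.5088 L


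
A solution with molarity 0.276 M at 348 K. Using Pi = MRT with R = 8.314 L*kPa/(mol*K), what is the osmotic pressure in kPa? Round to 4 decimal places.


Osmotic pressure (van't Hoff): Pi = M*R*T.
RT = 8.314 * 348 = 2893.272
Pi = 0.276 * 2893.272
Pi = 798.543072 kPa, rounded to 4 dp:

798.5431 kPa


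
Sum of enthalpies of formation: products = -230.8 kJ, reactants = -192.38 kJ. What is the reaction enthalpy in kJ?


dH_rxn = sum(dH_f products) - sum(dH_f reactants)
dH_rxn = -230.8 - (-192.38)
dH_rxn = -38.42 kJ:

-38.42 kJ


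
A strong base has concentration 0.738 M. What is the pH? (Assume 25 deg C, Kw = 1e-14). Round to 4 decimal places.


A strong base dissociates completely, so [OH-] equals the given concentration.
pOH = -log10([OH-]) = -log10(0.738) = 0.131944
pH = 14 - pOH = 14 - 0.131944
pH = 13.868056, rounded to 4 dp:

13.8681


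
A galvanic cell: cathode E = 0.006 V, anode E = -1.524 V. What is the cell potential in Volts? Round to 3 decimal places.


Standard cell potential: E_cell = E_cathode - E_anode.
E_cell = 0.006 - (-1.524)
E_cell = 1.53 V, rounded to 3 dp:

1.530 V


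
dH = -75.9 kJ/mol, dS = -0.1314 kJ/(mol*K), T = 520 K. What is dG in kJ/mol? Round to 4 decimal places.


Gibbs: dG = dH - T*dS (consistent units, dS already in kJ/(mol*K)).
T*dS = 520 * -0.1314 = -68.328
dG = -75.9 - (-68.328)
dG = -7.572 kJ/mol, rounded to 4 dp:

-7.5720 kJ/mol


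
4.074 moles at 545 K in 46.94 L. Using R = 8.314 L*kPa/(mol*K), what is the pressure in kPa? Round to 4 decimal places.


PV = nRT, solve for P = nRT / V.
nRT = 4.074 * 8.314 * 545 = 18459.8236
P = 18459.8236 / 46.94
P = 393.26424372 kPa, rounded to 4 dp:

393.2642 kPa


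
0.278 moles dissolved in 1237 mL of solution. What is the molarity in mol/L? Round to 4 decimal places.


Convert volume to liters: V_L = V_mL / 1000.
V_L = 1237 / 1000 = 1.237 L
M = n / V_L = 0.278 / 1.237
M = 0.22473727 mol/L, rounded to 4 dp:

0.2247 mol/L


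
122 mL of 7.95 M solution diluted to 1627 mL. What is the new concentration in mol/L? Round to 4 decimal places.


Dilution: M1*V1 = M2*V2, solve for M2.
M2 = M1*V1 / V2
M2 = 7.95 * 122 / 1627
M2 = 969.9 / 1627
M2 = 0.59612784 mol/L, rounded to 4 dp:

0.5961 mol/L


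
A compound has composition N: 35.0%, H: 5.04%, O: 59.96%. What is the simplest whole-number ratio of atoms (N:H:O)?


Assume 100 g of compound, divide each mass% by atomic mass to get moles, then normalize by the smallest to get a raw atom ratio.
Moles per 100 g: N: 35.0/14.007 = 2.4988, H: 5.04/1.008 = 5.0, O: 59.96/15.999 = 3.7477
Raw ratio (divide by min = 2.4988): N: 1.0, H: 2.001, O: 1.5
Multiply by 2 to clear fractions: N: 2.0 ~= 2, H: 4.002 ~= 4, O: 3.0 ~= 3
Reduce by GCD to get the simplest whole-number ratio:

2:4:3


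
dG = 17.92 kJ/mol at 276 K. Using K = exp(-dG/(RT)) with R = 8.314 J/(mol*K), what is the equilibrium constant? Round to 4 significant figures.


dG is in kJ/mol; multiply by 1000 to match R in J/(mol*K).
RT = 8.314 * 276 = 2294.664 J/mol
exponent = -dG*1000 / (RT) = -(17.92*1000) / 2294.664 = -7.80942221
K = exp(-7.80942221)
K = 0.0004058925, rounded to 4 significant figures:

0.0004059


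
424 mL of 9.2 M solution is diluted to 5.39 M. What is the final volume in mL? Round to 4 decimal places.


Dilution: M1*V1 = M2*V2, solve for V2.
V2 = M1*V1 / M2
V2 = 9.2 * 424 / 5.39
V2 = 3900.8 / 5.39
V2 = 723.71057514 mL, rounded to 4 dp:

723.7106 mL


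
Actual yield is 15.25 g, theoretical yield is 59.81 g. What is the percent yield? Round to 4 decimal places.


% yield = 100 * actual / theoretical
% yield = 100 * 15.25 / 59.81
% yield = 25.49740846 %, rounded to 4 dp:

25.4974 %


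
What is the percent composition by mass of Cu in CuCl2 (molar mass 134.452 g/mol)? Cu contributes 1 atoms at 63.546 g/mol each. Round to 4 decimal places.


pct = 100 * (n_elem * M_elem) / M_total
mass_contribution = 1 * 63.546 = 63.546 g/mol
pct = 100 * 63.546 / 134.452
pct = 47.26296373 %, rounded to 4 dp:

47.2630 %


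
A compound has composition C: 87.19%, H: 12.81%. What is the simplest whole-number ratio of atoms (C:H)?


Assume 100 g of compound, divide each mass% by atomic mass to get moles, then normalize by the smallest to get a raw atom ratio.
Moles per 100 g: C: 87.19/12.011 = 7.2592, H: 12.81/1.008 = 12.7083
Raw ratio (divide by min = 7.2592): C: 1.0, H: 1.751
Multiply by 4 to clear fractions: C: 4.0 ~= 4, H: 7.003 ~= 7
Reduce by GCD to get the simplest whole-number ratio:

4:7


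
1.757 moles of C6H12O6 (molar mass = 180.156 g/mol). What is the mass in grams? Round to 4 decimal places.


mass = n * M
mass = 1.757 * 180.156
mass = 316.534092 g, rounded to 4 dp:

316.5341 g


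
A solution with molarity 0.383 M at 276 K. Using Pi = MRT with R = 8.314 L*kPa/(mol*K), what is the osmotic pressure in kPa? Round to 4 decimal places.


Osmotic pressure (van't Hoff): Pi = M*R*T.
RT = 8.314 * 276 = 2294.664
Pi = 0.383 * 2294.664
Pi = 878.856312 kPa, rounded to 4 dp:

878.8563 kPa


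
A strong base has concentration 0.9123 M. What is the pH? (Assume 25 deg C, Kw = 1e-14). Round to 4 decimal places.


A strong base dissociates completely, so [OH-] equals the given concentration.
pOH = -log10([OH-]) = -log10(0.9123) = 0.039862
pH = 14 - pOH = 14 - 0.039862
pH = 13.960138, rounded to 4 dp:

13.9601


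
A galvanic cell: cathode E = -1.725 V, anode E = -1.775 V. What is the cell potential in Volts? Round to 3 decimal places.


Standard cell potential: E_cell = E_cathode - E_anode.
E_cell = -1.725 - (-1.775)
E_cell = 0.05 V, rounded to 3 dp:

0.050 V


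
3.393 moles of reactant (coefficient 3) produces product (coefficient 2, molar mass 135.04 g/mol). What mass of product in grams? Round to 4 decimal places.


Use the coefficient ratio to convert reactant moles to product moles, then multiply by the product's molar mass.
moles_P = moles_R * (coeff_P / coeff_R) = 3.393 * (2/3) = 2.262
mass_P = moles_P * M_P = 2.262 * 135.04
mass_P = 305.46048 g, rounded to 4 dp:

305.4605 g


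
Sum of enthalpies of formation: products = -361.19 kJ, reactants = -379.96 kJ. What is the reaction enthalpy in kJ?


dH_rxn = sum(dH_f products) - sum(dH_f reactants)
dH_rxn = -361.19 - (-379.96)
dH_rxn = 18.77 kJ:

18.77 kJ


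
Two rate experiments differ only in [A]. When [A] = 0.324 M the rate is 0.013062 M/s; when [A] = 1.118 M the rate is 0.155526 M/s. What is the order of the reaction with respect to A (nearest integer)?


Rate is proportional to [A]^n, so rate2/rate1 = ([A]2/[A]1)^n. Take logs to solve for n.
rate2/rate1 = 0.155526 / 0.013062 = 11.9068
[A]2/[A]1 = 1.118 / 0.324 = 3.4506
n = ln(11.9068) / ln(3.4506) = 2.0
Nearest integer order:

2


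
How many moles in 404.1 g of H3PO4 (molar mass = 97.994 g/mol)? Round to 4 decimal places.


n = mass / M
n = 404.1 / 97.994
n = 4.12372186 mol, rounded to 4 dp:

4.1237 mol


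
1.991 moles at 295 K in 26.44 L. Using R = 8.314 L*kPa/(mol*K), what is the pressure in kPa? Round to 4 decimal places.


PV = nRT, solve for P = nRT / V.
nRT = 1.991 * 8.314 * 295 = 4883.1863
P = 4883.1863 / 26.44
P = 184.68934569 kPa, rounded to 4 dp:

184.6893 kPa


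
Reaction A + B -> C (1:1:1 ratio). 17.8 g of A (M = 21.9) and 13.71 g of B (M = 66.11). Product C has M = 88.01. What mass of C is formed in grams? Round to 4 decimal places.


Find moles of each reactant; the smaller value is the limiting reagent in a 1:1:1 reaction, so moles_C equals moles of the limiter.
n_A = mass_A / M_A = 17.8 / 21.9 = 0.812785 mol
n_B = mass_B / M_B = 13.71 / 66.11 = 0.207382 mol
Limiting reagent: B (smaller), n_limiting = 0.207382 mol
mass_C = n_limiting * M_C = 0.207382 * 88.01
mass_C = 18.25168982 g, rounded to 4 dp:

18.2517 g


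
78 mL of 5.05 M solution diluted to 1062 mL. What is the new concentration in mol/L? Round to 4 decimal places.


Dilution: M1*V1 = M2*V2, solve for M2.
M2 = M1*V1 / V2
M2 = 5.05 * 78 / 1062
M2 = 393.9 / 1062
M2 = 0.37090395 mol/L, rounded to 4 dp:

0.3709 mol/L


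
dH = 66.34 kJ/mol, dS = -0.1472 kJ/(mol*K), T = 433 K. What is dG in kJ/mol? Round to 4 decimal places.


Gibbs: dG = dH - T*dS (consistent units, dS already in kJ/(mol*K)).
T*dS = 433 * -0.1472 = -63.7376
dG = 66.34 - (-63.7376)
dG = 130.0776 kJ/mol, rounded to 4 dp:

130.0776 kJ/mol


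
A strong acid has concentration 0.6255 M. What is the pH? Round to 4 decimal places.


A strong acid dissociates completely, so [H+] equals the given concentration.
pH = -log10([H+]) = -log10(0.6255)
pH = 0.20377269, rounded to 4 dp:

0.2038


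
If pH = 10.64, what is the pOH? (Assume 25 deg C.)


At 25 deg C, pH + pOH = 14.
pOH = 14 - pH = 14 - 10.64
pOH = 3.36:

3.36


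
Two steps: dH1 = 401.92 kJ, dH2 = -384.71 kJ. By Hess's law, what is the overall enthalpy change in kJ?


Hess's law: enthalpy is a state function, so add the step enthalpies.
dH_total = dH1 + dH2 = 401.92 + (-384.71)
dH_total = 17.21 kJ:

17.21 kJ


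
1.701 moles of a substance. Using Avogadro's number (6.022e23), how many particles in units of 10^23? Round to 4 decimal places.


N = n * NA, then divide by 1e23 for the requested units.
N / 1e23 = n * 6.022
N / 1e23 = 1.701 * 6.022
N / 1e23 = 10.243422, rounded to 4 dp:

10.2434


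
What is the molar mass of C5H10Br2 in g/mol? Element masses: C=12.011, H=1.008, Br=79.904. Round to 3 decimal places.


M = sum(count * atomic_mass) over atoms.
M = 5*12.011 + 10*1.008 + 2*79.904
M = 60.055 + 10.08 + 159.808
M = 229.943 g/mol, rounded to 3 dp:

229.943 g/mol


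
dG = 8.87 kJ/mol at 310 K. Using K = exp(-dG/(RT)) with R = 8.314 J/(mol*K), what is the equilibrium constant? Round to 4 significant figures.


dG is in kJ/mol; multiply by 1000 to match R in J/(mol*K).
RT = 8.314 * 310 = 2577.34 J/mol
exponent = -dG*1000 / (RT) = -(8.87*1000) / 2577.34 = -3.44153274
K = exp(-3.44153274)
K = 0.032015576, rounded to 4 significant figures:

0.03202


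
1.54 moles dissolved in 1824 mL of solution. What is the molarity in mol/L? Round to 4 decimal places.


Convert volume to liters: V_L = V_mL / 1000.
V_L = 1824 / 1000 = 1.824 L
M = n / V_L = 1.54 / 1.824
M = 0.84429825 mol/L, rounded to 4 dp:

0.8443 mol/L


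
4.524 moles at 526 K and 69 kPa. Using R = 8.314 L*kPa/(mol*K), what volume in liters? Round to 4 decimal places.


PV = nRT, solve for V = nRT / P.
nRT = 4.524 * 8.314 * 526 = 19784.1939
V = 19784.1939 / 69
V = 286.72744783 L, rounded to 4 dp:

286.7274 L


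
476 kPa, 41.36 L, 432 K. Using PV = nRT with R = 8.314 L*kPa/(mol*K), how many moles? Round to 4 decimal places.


PV = nRT, solve for n = PV / (RT).
PV = 476 * 41.36 = 19687.36
RT = 8.314 * 432 = 3591.648
n = 19687.36 / 3591.648
n = 5.48142802 mol, rounded to 4 dp:

5.4814 mol


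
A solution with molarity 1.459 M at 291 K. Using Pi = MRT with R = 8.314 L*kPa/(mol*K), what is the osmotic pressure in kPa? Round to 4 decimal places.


Osmotic pressure (van't Hoff): Pi = M*R*T.
RT = 8.314 * 291 = 2419.374
Pi = 1.459 * 2419.374
Pi = 3529.866666 kPa, rounded to 4 dp:

3529.8667 kPa


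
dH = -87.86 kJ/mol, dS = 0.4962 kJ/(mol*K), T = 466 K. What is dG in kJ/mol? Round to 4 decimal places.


Gibbs: dG = dH - T*dS (consistent units, dS already in kJ/(mol*K)).
T*dS = 466 * 0.4962 = 231.2292
dG = -87.86 - (231.2292)
dG = -319.0892 kJ/mol, rounded to 4 dp:

-319.0892 kJ/mol


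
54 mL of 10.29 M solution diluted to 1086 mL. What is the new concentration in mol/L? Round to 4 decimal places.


Dilution: M1*V1 = M2*V2, solve for M2.
M2 = M1*V1 / V2
M2 = 10.29 * 54 / 1086
M2 = 555.66 / 1086
M2 = 0.51165746 mol/L, rounded to 4 dp:

0.5117 mol/L


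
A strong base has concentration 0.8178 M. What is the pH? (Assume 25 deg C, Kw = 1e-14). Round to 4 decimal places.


A strong base dissociates completely, so [OH-] equals the given concentration.
pOH = -log10([OH-]) = -log10(0.8178) = 0.087353
pH = 14 - pOH = 14 - 0.087353
pH = 13.912647, rounded to 4 dp:

13.9126
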